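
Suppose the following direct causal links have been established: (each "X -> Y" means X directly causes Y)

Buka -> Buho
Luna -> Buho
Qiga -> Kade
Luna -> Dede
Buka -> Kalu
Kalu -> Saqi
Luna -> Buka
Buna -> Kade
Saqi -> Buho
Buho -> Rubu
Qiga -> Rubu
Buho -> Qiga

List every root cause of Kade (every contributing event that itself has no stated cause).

Buna, Luna

Tracing upstream from Kade: Kade ← Qiga ← Buho ← Luna.
A separate upstream branch: Kade ← Buna.
Each of those chain origins has no stated cause.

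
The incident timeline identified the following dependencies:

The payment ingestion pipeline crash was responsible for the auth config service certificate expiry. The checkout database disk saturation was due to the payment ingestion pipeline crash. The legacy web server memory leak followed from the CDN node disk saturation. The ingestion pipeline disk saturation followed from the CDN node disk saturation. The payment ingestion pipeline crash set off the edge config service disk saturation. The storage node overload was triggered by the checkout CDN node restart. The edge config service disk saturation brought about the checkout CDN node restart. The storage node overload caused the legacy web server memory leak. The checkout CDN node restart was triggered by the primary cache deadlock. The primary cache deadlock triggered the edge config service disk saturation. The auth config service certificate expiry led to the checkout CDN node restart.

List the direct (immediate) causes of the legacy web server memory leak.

Upstream contributors include the primary cache deadlock, the payment ingestion pipeline crash, the auth config service certificate expiry, the edge config service disk saturation, the checkout CDN node restart, but only the CDN node disk saturation, the storage node overload feed directly into the legacy web server memory leak.

the CDN node disk saturation, the storage node overload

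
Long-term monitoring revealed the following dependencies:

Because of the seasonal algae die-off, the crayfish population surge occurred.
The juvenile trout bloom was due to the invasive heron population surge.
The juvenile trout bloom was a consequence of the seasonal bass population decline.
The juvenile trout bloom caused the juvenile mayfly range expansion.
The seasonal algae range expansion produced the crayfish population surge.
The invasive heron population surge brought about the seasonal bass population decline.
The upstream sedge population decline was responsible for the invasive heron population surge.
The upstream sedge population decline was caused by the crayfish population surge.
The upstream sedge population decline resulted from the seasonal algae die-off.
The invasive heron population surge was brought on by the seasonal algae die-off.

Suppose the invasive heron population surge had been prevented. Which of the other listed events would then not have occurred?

Downstream of the invasive heron population surge: the seasonal bass population decline, the juvenile trout bloom, the juvenile mayfly range expansion.

the juvenile mayfly range expansion, the juvenile trout bloom, the seasonal bass population decline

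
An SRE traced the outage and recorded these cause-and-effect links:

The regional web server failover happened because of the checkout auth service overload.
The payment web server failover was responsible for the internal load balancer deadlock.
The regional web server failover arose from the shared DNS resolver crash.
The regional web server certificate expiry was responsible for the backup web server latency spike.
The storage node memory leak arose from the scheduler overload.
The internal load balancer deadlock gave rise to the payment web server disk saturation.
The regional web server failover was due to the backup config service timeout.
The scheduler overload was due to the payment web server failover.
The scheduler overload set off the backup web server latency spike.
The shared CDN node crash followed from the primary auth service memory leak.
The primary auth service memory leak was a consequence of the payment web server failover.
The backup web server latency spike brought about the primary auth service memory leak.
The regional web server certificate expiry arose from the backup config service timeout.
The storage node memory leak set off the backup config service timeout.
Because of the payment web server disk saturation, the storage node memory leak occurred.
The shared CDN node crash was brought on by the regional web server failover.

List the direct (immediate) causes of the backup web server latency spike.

Upstream contributors include the payment web server failover, the internal load balancer deadlock, the payment web server disk saturation, the storage node memory leak, the backup config service timeout, but only the regional web server certificate expiry, the scheduler overload feed directly into the backup web server latency spike.

the regional web server certificate expiry, the scheduler overload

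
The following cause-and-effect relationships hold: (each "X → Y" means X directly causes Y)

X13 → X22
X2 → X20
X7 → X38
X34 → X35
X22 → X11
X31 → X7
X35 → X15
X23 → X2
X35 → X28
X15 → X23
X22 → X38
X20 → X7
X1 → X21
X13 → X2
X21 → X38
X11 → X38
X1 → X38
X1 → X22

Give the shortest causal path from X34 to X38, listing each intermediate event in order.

X34 → X35
X35 → X15
X15 → X23
X23 → X2
X2 → X20
X20 → X7
X7 → X38
Length: 7 steps.

X34 → X35 → X15 → X23 → X2 → X20 → X7 → X38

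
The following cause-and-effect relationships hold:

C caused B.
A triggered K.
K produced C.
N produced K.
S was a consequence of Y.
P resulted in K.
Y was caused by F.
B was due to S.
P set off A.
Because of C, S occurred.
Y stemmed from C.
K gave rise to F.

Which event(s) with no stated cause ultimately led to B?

Tracing upstream from B: B ← C ← K ← P.
A separate upstream branch: B ← C ← K ← N.
Each of those chain origins has no stated cause.

N, P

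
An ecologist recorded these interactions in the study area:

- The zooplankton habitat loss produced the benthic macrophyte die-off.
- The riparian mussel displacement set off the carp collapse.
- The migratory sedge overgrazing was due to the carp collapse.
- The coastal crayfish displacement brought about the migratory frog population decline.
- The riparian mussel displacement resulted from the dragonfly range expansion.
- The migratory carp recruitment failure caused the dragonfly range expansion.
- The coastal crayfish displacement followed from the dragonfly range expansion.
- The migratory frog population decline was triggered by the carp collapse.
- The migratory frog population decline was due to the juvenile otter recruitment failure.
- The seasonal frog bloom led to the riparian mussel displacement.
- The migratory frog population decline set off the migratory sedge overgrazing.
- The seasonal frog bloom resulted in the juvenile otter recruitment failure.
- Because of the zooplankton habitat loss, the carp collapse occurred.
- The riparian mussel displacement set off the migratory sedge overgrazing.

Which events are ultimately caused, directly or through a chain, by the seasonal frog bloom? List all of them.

the carp collapse, the juvenile otter recruitment failure, the migratory frog population decline, the migratory sedge overgrazing, the riparian mussel displacement

Direct effects: the riparian mussel displacement, the juvenile otter recruitment failure.
2 steps out: the carp collapse, the migratory frog population decline, the migratory sedge overgrazing.
Not reachable from it: the migratory carp recruitment failure, the zooplankton habitat loss, the benthic macrophyte die-off, the dragonfly range expansion, the coastal crayfish displacement.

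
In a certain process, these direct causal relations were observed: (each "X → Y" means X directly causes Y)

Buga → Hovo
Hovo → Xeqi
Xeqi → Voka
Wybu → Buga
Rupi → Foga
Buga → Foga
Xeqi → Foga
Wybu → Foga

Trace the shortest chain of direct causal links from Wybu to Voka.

Wybu → Buga → Hovo → Xeqi → Voka

Wybu → Buga
Buga → Hovo
Hovo → Xeqi
Xeqi → Voka
Length: 4 steps.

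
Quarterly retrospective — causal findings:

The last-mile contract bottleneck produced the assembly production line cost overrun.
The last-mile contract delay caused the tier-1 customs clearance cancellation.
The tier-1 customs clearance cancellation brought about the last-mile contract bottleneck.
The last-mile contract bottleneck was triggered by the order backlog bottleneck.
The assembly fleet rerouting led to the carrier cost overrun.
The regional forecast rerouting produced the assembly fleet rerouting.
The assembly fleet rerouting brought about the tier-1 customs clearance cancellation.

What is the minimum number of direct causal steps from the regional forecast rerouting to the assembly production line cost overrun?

4

Shortest chain: the regional forecast rerouting → the assembly fleet rerouting → the tier-1 customs clearance cancellation → the last-mile contract bottleneck → the assembly production line cost overrun.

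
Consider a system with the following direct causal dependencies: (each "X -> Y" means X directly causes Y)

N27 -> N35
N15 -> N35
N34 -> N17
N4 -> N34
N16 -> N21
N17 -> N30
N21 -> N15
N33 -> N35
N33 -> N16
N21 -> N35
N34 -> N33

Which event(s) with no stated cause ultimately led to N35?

N27, N4

Tracing upstream from N35: N35 ← N33 ← N34 ← N4.
A separate upstream branch: N35 ← N27.
Each of those chain origins has no stated cause.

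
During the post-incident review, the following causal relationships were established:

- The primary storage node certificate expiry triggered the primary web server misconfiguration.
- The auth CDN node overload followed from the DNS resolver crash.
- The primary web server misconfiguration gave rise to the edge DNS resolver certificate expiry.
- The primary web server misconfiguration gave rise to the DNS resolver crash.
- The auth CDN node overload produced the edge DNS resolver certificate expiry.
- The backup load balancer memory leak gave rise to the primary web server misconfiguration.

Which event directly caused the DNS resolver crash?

Upstream contributors include the backup load balancer memory leak, the primary storage node certificate expiry, but only the primary web server misconfiguration feeds directly into the DNS resolver crash.

the primary web server misconfiguration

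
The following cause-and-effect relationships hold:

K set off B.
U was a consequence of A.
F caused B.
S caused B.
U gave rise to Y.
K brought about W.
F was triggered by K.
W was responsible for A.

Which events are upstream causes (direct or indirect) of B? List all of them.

Immediate causes of B: K, F, S.

F, K, S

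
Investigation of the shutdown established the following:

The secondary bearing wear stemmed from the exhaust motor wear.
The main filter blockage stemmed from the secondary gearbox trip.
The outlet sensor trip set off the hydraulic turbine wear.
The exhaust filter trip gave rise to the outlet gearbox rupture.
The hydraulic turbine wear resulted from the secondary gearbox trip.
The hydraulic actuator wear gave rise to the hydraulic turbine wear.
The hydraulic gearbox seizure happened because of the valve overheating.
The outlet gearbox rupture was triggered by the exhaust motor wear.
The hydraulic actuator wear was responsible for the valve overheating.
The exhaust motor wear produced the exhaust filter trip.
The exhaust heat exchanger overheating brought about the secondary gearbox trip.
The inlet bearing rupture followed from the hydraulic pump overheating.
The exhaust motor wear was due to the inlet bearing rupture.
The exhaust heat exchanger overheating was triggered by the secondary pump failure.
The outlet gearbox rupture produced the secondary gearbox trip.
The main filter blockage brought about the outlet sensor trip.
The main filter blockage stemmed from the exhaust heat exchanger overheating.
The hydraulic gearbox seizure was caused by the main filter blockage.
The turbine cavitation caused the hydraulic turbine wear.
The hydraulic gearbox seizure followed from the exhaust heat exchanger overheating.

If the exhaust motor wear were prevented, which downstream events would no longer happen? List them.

the exhaust filter trip, the outlet gearbox rupture, the secondary bearing wear

Downstream of the exhaust motor wear: the exhaust filter trip, the secondary bearing wear, the outlet gearbox rupture, the secondary gearbox trip, the main filter blockage, the hydraulic gearbox seizure, the outlet sensor trip, the hydraulic turbine wear.
Of those, still caused via another path: the secondary gearbox trip, the main filter blockage, the hydraulic gearbox seizure, the outlet sensor trip, the hydraulic turbine wear.
The remainder have no surviving cause.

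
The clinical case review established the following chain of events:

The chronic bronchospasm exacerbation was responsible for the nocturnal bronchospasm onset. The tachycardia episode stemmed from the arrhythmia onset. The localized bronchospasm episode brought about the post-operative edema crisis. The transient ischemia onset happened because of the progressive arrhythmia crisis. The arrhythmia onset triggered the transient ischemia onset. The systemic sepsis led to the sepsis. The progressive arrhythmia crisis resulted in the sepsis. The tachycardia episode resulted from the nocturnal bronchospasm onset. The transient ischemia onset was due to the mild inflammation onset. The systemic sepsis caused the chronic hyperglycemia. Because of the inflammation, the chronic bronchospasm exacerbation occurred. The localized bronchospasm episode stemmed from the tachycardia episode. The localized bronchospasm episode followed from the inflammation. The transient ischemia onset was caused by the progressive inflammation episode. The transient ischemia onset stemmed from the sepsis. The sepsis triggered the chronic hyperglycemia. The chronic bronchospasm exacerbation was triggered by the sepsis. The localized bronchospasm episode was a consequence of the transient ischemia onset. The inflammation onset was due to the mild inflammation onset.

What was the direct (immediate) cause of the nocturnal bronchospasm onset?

Upstream contributors include the inflammation, the progressive arrhythmia crisis, the systemic sepsis, the sepsis, but only the chronic bronchospasm exacerbation feeds directly into the nocturnal bronchospasm onset.

the chronic bronchospasm exacerbation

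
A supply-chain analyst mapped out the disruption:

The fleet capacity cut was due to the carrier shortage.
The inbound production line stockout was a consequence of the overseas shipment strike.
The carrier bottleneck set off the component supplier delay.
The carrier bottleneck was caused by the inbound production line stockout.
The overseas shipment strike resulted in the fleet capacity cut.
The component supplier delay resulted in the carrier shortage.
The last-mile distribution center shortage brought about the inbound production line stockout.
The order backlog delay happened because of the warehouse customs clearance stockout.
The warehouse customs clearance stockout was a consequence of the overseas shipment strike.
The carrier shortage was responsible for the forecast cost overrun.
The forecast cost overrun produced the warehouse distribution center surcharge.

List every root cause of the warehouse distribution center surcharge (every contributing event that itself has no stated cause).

Tracing upstream from the warehouse distribution center surcharge: the warehouse distribution center surcharge ← the forecast cost overrun ← the carrier shortage ← the component supplier delay ← the carrier bottleneck ← the inbound production line stockout ← the overseas shipment strike.
A separate upstream branch: the warehouse distribution center surcharge ← the forecast cost overrun ← the carrier shortage ← the component supplier delay ← the carrier bottleneck ← the inbound production line stockout ← the last-mile distribution center shortage.
Each of those chain origins has no stated cause.

the last-mile distribution center shortage, the overseas shipment strike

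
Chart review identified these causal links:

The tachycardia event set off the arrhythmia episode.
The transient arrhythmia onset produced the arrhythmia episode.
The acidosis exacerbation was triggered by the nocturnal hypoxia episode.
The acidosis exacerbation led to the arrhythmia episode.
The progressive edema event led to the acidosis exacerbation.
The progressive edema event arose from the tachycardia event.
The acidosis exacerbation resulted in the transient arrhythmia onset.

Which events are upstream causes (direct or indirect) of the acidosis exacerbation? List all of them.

the nocturnal hypoxia episode, the progressive edema event, the tachycardia event

Immediate causes of the acidosis exacerbation: the progressive edema event, the nocturnal hypoxia episode.
Further upstream: the tachycardia event.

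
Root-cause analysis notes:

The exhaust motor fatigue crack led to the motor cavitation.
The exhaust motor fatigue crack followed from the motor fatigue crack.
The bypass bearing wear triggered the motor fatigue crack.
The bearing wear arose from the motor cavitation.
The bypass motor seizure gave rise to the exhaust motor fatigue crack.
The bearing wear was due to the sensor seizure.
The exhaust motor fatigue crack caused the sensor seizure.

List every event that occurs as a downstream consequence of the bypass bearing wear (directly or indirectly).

the bearing wear, the exhaust motor fatigue crack, the motor cavitation, the motor fatigue crack, the sensor seizure

Direct effects: the motor fatigue crack.
2 steps out: the exhaust motor fatigue crack.
3 steps out: the motor cavitation, the sensor seizure.
4 steps out: the bearing wear.
Not reachable from it: the bypass motor seizure.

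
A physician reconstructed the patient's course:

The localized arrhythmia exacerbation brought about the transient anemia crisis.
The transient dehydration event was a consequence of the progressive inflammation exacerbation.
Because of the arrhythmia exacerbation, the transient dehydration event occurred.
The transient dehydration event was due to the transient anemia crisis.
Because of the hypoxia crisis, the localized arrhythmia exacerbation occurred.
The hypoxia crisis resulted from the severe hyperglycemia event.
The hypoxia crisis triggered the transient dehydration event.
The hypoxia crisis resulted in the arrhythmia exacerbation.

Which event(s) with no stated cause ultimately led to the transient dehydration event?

the progressive inflammation exacerbation, the severe hyperglycemia event

Tracing upstream from the transient dehydration event: the transient dehydration event ← the hypoxia crisis ← the severe hyperglycemia event.
A separate upstream branch: the transient dehydration event ← the progressive inflammation exacerbation.
Each of those chain origins has no stated cause.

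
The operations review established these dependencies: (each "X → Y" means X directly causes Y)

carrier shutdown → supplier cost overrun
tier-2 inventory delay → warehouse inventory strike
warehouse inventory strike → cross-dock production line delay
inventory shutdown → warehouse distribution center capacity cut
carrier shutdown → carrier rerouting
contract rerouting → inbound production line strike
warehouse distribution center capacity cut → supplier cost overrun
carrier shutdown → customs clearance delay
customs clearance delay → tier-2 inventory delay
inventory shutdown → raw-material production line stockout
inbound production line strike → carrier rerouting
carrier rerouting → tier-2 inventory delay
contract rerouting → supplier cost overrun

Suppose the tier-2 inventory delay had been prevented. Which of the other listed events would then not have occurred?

Downstream of the tier-2 inventory delay: the warehouse inventory strike, the cross-dock production line delay.

the cross-dock production line delay, the warehouse inventory strike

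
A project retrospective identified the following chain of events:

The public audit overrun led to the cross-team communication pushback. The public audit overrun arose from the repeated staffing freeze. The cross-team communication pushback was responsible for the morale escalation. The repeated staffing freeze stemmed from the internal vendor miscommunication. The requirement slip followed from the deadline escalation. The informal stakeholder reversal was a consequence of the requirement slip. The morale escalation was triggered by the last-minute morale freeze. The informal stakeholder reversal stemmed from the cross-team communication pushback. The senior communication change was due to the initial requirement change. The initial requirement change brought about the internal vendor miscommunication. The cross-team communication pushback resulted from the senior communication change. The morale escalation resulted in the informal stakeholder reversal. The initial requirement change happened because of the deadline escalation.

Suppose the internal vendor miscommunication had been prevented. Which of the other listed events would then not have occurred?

Downstream of the internal vendor miscommunication: the repeated staffing freeze, the public audit overrun, the cross-team communication pushback, the morale escalation, the informal stakeholder reversal.
Of those, still caused via another path: the cross-team communication pushback, the morale escalation, the informal stakeholder reversal.
The remainder have no surviving cause.

the public audit overrun, the repeated staffing freeze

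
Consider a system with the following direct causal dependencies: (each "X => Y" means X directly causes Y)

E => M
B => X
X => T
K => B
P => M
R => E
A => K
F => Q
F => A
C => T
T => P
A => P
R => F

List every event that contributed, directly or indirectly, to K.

Immediate cause of K: A.
Further upstream: R, F.

A, F, R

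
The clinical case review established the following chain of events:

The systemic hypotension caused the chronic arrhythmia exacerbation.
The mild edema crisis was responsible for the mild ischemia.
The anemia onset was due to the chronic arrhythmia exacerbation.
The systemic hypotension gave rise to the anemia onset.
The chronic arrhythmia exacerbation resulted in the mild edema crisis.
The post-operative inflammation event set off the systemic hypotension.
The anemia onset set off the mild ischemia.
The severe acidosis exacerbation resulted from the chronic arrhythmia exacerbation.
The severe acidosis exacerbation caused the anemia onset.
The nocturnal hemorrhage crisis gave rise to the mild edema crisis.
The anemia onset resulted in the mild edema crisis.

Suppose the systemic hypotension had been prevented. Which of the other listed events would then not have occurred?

the anemia onset, the chronic arrhythmia exacerbation, the severe acidosis exacerbation

Downstream of the systemic hypotension: the chronic arrhythmia exacerbation, the severe acidosis exacerbation, the anemia onset, the mild edema crisis, the mild ischemia.
Of those, still caused via another path: the mild edema crisis, the mild ischemia.
The remainder have no surviving cause.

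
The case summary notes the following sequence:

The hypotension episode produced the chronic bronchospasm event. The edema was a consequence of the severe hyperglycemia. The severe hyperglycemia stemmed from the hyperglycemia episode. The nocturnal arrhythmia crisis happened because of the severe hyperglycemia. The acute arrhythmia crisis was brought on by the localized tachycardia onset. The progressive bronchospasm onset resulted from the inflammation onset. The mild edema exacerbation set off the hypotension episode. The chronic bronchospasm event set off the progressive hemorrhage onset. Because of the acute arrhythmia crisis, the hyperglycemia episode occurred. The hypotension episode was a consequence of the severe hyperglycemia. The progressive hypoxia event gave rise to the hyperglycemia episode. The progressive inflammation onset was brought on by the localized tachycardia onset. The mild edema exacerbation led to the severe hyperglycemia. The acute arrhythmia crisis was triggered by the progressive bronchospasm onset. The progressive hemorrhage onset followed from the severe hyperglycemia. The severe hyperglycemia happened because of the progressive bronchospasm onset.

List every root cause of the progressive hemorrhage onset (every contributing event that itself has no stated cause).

the inflammation onset, the localized tachycardia onset, the mild edema exacerbation, the progressive hypoxia event

Tracing upstream from the progressive hemorrhage onset: the progressive hemorrhage onset ← the severe hyperglycemia ← the progressive bronchospasm onset ← the inflammation onset.
A separate upstream branch: the progressive hemorrhage onset ← the severe hyperglycemia ← the hyperglycemia episode ← the acute arrhythmia crisis ← the localized tachycardia onset.
A separate upstream branch: the progressive hemorrhage onset ← the severe hyperglycemia ← the hyperglycemia episode ← the progressive hypoxia event.
A separate upstream branch: the progressive hemorrhage onset ← the severe hyperglycemia ← the mild edema exacerbation.
Each of those chain origins has no stated cause.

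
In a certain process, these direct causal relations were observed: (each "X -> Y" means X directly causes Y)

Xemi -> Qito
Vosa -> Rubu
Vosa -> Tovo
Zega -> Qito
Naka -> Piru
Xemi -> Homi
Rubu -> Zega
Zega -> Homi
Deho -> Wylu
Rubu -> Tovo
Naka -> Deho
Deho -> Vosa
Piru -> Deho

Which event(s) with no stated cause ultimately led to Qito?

Tracing upstream from Qito: Qito ← Zega ← Rubu ← Vosa ← Deho ← Naka.
A separate upstream branch: Qito ← Xemi.
Each of those chain origins has no stated cause.

Naka, Xemi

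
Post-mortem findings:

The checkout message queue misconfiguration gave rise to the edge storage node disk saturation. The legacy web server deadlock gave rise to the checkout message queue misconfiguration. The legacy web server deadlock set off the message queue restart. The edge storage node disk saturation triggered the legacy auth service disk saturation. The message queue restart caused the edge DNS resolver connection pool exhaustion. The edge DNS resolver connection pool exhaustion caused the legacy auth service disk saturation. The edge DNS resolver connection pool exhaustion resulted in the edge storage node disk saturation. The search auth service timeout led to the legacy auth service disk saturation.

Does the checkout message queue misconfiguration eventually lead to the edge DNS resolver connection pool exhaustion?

No

The checkout message queue misconfiguration leads to the edge storage node disk saturation, the legacy auth service disk saturation; the edge DNS resolver connection pool exhaustion is not among them.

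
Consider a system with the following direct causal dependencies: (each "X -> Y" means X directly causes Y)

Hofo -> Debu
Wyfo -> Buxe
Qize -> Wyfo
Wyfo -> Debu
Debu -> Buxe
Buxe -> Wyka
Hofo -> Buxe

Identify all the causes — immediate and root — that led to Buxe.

Immediate causes of Buxe: Wyfo, Hofo, Debu.
Further upstream: Qize.

Debu, Hofo, Qize, Wyfo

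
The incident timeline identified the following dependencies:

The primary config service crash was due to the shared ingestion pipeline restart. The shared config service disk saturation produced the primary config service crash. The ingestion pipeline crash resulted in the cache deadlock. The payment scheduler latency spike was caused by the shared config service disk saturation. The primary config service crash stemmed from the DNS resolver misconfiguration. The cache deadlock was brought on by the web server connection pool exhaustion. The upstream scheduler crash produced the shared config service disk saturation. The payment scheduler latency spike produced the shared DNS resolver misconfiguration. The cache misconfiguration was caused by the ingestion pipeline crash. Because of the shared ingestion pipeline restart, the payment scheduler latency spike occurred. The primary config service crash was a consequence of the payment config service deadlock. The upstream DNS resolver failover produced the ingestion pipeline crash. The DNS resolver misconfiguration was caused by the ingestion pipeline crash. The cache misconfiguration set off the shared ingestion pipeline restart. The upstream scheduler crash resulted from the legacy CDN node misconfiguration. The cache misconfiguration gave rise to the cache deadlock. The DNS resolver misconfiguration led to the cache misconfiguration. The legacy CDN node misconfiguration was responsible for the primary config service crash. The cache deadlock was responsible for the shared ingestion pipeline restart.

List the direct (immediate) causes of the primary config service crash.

Upstream contributors include the upstream DNS resolver failover, the web server connection pool exhaustion, the upstream scheduler crash, the ingestion pipeline crash, the cache misconfiguration, the cache deadlock, but only the DNS resolver misconfiguration, the legacy CDN node misconfiguration, the payment config service deadlock, the shared config service disk saturation, the shared ingestion pipeline restart feed directly into the primary config service crash.

the DNS resolver misconfiguration, the legacy CDN node misconfiguration, the payment config service deadlock, the shared config service disk saturation, the shared ingestion pipeline restart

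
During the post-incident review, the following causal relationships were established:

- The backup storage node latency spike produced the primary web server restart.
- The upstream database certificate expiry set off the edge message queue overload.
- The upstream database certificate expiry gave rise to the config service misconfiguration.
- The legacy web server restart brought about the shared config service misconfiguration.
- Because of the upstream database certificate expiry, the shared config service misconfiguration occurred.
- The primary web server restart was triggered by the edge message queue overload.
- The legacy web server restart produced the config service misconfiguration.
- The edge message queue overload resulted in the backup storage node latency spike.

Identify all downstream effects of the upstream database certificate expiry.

the backup storage node latency spike, the config service misconfiguration, the edge message queue overload, the primary web server restart, the shared config service misconfiguration

Direct effects: the edge message queue overload, the shared config service misconfiguration, the config service misconfiguration.
2 steps out: the backup storage node latency spike, the primary web server restart.
Not reachable from it: the legacy web server restart.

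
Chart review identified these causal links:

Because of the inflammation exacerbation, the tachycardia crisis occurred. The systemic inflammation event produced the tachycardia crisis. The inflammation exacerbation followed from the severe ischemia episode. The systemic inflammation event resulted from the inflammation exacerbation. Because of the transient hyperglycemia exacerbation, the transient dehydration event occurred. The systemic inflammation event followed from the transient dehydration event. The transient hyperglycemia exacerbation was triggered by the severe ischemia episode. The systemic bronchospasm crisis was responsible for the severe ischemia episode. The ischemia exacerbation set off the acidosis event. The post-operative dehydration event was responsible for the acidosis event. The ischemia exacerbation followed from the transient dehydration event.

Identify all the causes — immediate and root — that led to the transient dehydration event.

the severe ischemia episode, the systemic bronchospasm crisis, the transient hyperglycemia exacerbation

Immediate cause of the transient dehydration event: the transient hyperglycemia exacerbation.
Further upstream: the systemic bronchospasm crisis, the severe ischemia episode.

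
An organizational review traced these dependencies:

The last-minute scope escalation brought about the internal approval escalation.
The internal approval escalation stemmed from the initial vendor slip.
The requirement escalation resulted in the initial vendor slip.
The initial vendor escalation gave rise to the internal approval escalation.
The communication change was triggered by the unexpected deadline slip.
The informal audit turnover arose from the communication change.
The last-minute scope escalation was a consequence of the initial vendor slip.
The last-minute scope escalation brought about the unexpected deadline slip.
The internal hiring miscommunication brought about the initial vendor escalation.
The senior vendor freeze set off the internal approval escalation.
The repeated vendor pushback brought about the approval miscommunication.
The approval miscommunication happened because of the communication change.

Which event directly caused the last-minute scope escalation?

Upstream contributors include the requirement escalation, but only the initial vendor slip feeds directly into the last-minute scope escalation.

the initial vendor slip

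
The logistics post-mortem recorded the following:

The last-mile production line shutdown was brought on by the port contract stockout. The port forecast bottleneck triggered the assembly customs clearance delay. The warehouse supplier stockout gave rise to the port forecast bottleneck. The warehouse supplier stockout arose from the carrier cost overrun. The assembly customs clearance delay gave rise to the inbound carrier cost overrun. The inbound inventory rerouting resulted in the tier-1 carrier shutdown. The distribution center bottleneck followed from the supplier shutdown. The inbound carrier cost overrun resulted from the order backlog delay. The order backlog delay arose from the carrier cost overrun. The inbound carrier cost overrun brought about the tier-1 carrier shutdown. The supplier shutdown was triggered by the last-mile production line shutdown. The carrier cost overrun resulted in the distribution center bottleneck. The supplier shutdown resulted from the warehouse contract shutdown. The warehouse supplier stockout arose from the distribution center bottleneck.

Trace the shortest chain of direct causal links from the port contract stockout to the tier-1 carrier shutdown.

the port contract stockout → the last-mile production line shutdown → the supplier shutdown → the distribution center bottleneck → the warehouse supplier stockout → the port forecast bottleneck → the assembly customs clearance delay → the inbound carrier cost overrun → the tier-1 carrier shutdown

the port contract stockout → the last-mile production line shutdown
the last-mile production line shutdown → the supplier shutdown
the supplier shutdown → the distribution center bottleneck
the distribution center bottleneck → the warehouse supplier stockout
the warehouse supplier stockout → the port forecast bottleneck
the port forecast bottleneck → the assembly customs clearance delay
the assembly customs clearance delay → the inbound carrier cost overrun
the inbound carrier cost overrun → the tier-1 carrier shutdown
Length: 8 steps.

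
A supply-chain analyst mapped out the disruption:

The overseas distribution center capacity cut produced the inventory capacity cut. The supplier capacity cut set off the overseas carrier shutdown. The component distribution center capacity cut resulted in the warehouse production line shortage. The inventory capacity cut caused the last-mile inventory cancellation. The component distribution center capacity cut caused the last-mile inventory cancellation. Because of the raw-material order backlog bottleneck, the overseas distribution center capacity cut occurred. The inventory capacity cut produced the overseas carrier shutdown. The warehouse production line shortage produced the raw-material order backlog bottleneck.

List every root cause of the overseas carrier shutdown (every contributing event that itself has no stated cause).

Tracing upstream from the overseas carrier shutdown: the overseas carrier shutdown ← the inventory capacity cut ← the overseas distribution center capacity cut ← the raw-material order backlog bottleneck ← the warehouse production line shortage ← the component distribution center capacity cut.
A separate upstream branch: the overseas carrier shutdown ← the supplier capacity cut.
Each of those chain origins has no stated cause.

the component distribution center capacity cut, the supplier capacity cut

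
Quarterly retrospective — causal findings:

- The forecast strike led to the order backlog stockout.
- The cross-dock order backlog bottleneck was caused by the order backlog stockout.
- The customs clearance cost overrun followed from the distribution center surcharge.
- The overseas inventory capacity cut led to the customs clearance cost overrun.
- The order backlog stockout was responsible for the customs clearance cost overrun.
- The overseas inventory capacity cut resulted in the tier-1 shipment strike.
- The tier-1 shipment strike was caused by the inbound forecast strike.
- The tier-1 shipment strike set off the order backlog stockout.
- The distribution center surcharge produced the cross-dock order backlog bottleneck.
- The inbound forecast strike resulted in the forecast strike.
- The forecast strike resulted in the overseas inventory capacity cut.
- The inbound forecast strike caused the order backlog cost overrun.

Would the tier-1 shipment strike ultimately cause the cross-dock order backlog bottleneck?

Yes

There is a causal chain: the tier-1 shipment strike → the order backlog stockout → the cross-dock order backlog bottleneck.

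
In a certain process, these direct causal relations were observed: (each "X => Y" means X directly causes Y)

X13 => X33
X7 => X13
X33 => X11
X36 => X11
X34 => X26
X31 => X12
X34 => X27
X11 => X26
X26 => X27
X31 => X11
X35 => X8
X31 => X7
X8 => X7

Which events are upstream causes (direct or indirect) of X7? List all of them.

X31, X35, X8

Immediate causes of X7: X31, X8.
Further upstream: X35.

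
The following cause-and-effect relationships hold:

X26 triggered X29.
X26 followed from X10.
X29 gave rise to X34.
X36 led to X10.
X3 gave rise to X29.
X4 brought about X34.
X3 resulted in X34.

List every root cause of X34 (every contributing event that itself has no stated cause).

X3, X36, X4

Tracing upstream from X34: X34 ← X29 ← X26 ← X10 ← X36.
A separate upstream branch: X34 ← X3.
A separate upstream branch: X34 ← X4.
Each of those chain origins has no stated cause.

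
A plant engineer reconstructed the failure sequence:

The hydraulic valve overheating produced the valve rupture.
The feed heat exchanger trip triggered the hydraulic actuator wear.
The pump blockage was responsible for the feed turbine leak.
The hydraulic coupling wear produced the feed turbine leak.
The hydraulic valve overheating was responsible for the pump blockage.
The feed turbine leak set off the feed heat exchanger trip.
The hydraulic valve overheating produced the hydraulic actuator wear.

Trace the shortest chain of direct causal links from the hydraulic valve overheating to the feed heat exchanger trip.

the hydraulic valve overheating → the pump blockage
the pump blockage → the feed turbine leak
the feed turbine leak → the feed heat exchanger trip
Length: 3 steps.

the hydraulic valve overheating → the pump blockage → the feed turbine leak → the feed heat exchanger trip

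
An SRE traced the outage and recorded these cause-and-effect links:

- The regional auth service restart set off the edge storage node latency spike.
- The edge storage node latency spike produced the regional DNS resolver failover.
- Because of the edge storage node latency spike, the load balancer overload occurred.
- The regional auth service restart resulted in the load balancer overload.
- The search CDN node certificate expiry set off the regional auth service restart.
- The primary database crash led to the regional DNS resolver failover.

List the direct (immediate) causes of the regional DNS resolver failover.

Upstream contributors include the search CDN node certificate expiry, the regional auth service restart, but only the edge storage node latency spike, the primary database crash feed directly into the regional DNS resolver failover.

the edge storage node latency spike, the primary database crash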